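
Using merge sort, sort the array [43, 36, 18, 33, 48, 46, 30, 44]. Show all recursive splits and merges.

Merge sort trace:

Split: [43, 36, 18, 33, 48, 46, 30, 44] -> [43, 36, 18, 33] and [48, 46, 30, 44]
  Split: [43, 36, 18, 33] -> [43, 36] and [18, 33]
    Split: [43, 36] -> [43] and [36]
    Merge: [43] + [36] -> [36, 43]
    Split: [18, 33] -> [18] and [33]
    Merge: [18] + [33] -> [18, 33]
  Merge: [36, 43] + [18, 33] -> [18, 33, 36, 43]
  Split: [48, 46, 30, 44] -> [48, 46] and [30, 44]
    Split: [48, 46] -> [48] and [46]
    Merge: [48] + [46] -> [46, 48]
    Split: [30, 44] -> [30] and [44]
    Merge: [30] + [44] -> [30, 44]
  Merge: [46, 48] + [30, 44] -> [30, 44, 46, 48]
Merge: [18, 33, 36, 43] + [30, 44, 46, 48] -> [18, 30, 33, 36, 43, 44, 46, 48]

Final sorted array: [18, 30, 33, 36, 43, 44, 46, 48]

The merge sort proceeds by recursively splitting the array and merging sorted halves.
After all merges, the sorted array is [18, 30, 33, 36, 43, 44, 46, 48].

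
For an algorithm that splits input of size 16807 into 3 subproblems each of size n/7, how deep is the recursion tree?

For divide and conquer with division factor 7:

Problem sizes at each level:
Level 0: 16807
Level 1: 2401
Level 2: 343
Level 3: 49
Level 4: 7
Level 5: 1

The root is level 0 and the size-1 base case is level 5 (the tree spans levels 0 through 5, i.e. 6 levels counting the root), so the depth is the number of divisions: log_7(16807) = 5

The recursion tree depth is log_7(16807) = 5. At each level, the problem size is divided by 7, so it takes 5 divisions to reduce to a base case of size 1. The algorithm makes 3 recursive calls at each level.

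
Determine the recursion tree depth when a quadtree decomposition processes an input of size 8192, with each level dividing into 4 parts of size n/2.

For divide and conquer with division factor 2:

Problem sizes at each level:
Level 0: 8192
Level 1: 4096
Level 2: 2048
Level 3: 1024
Level 4: 512
Level 5: 256
Level 6: 128
Level 7: 64
Level 8: 32
Level 9: 16
Level 10: 8
Level 11: 4
Level 12: 2
Level 13: 1

The root is level 0 and the size-1 base case is level 13 (the tree spans levels 0 through 13, i.e. 14 levels counting the root), so the depth is the number of divisions: log_2(8192) = 13

The recursion tree depth is log_2(8192) = 13. At each level, the problem size is divided by 2, so it takes 13 divisions to reduce to a base case of size 1. The algorithm makes 4 recursive calls at each level.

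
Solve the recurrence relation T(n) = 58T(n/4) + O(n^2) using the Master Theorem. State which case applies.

Master Theorem for T(n) = 58T(n/4) + O(n^2):

a = 58, b = 4, c = 2
log_b(a) = log_4(58) = 2.9290

Case 1: c = 2 < log_4(58) = 2.9290
T(n) = O(n^(log_4 58))

For T(n) = 58T(n/4) + O(n^2): log_4(58) = 2.9290. This is Case 1 of the Master Theorem (c < log_b(a), work dominated by leaves), giving O(n^(log_4 58)).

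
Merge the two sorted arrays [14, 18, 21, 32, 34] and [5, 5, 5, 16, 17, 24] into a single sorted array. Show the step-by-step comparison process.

Merging process:

Compare 14 vs 5: take 5 from right. Merged: [5]
Compare 14 vs 5: take 5 from right. Merged: [5, 5]
Compare 14 vs 5: take 5 from right. Merged: [5, 5, 5]
Compare 14 vs 16: take 14 from left. Merged: [5, 5, 5, 14]
Compare 18 vs 16: take 16 from right. Merged: [5, 5, 5, 14, 16]
Compare 18 vs 17: take 17 from right. Merged: [5, 5, 5, 14, 16, 17]
Compare 18 vs 24: take 18 from left. Merged: [5, 5, 5, 14, 16, 17, 18]
Compare 21 vs 24: take 21 from left. Merged: [5, 5, 5, 14, 16, 17, 18, 21]
Compare 32 vs 24: take 24 from right. Merged: [5, 5, 5, 14, 16, 17, 18, 21, 24]
Append remaining from left: [32, 34]. Merged: [5, 5, 5, 14, 16, 17, 18, 21, 24, 32, 34]

Final merged array: [5, 5, 5, 14, 16, 17, 18, 21, 24, 32, 34]
Total comparisons: 9

The merged array is [5, 5, 5, 14, 16, 17, 18, 21, 24, 32, 34], requiring 9 comparisons. The merge step runs in O(n) time where n is the total number of elements.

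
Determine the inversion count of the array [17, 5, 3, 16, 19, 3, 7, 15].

Finding inversions in [17, 5, 3, 16, 19, 3, 7, 15]:

(0, 1): arr[0]=17 > arr[1]=5
(0, 2): arr[0]=17 > arr[2]=3
(0, 3): arr[0]=17 > arr[3]=16
(0, 5): arr[0]=17 > arr[5]=3
(0, 6): arr[0]=17 > arr[6]=7
(0, 7): arr[0]=17 > arr[7]=15
(1, 2): arr[1]=5 > arr[2]=3
(1, 5): arr[1]=5 > arr[5]=3
(3, 5): arr[3]=16 > arr[5]=3
(3, 6): arr[3]=16 > arr[6]=7
(3, 7): arr[3]=16 > arr[7]=15
(4, 5): arr[4]=19 > arr[5]=3
(4, 6): arr[4]=19 > arr[6]=7
(4, 7): arr[4]=19 > arr[7]=15

Total inversions: 14

The array has 14 inversion(s): (0,1), (0,2), (0,3), (0,5), (0,6), (0,7), (1,2), (1,5), (3,5), (3,6), (3,7), (4,5), (4,6), (4,7). Each pair (i,j) satisfies i < j and arr[i] > arr[j].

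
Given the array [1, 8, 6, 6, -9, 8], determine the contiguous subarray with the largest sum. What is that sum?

Using Kadane's algorithm on [1, 8, 6, 6, -9, 8]:

Scanning through the array:
Position 1 (value 8): max_ending_here = 9, max_so_far = 9
Position 2 (value 6): max_ending_here = 15, max_so_far = 15
Position 3 (value 6): max_ending_here = 21, max_so_far = 21
Position 4 (value -9): max_ending_here = 12, max_so_far = 21
Position 5 (value 8): max_ending_here = 20, max_so_far = 21

Maximum subarray: [1, 8, 6, 6]
Maximum sum: 21

The maximum subarray is [1, 8, 6, 6] with sum 21. This subarray runs from index 0 to index 3.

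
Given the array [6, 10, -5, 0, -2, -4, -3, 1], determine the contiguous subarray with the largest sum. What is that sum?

Using Kadane's algorithm on [6, 10, -5, 0, -2, -4, -3, 1]:

Scanning through the array:
Position 1 (value 10): max_ending_here = 16, max_so_far = 16
Position 2 (value -5): max_ending_here = 11, max_so_far = 16
Position 3 (value 0): max_ending_here = 11, max_so_far = 16
Position 4 (value -2): max_ending_here = 9, max_so_far = 16
Position 5 (value -4): max_ending_here = 5, max_so_far = 16
Position 6 (value -3): max_ending_here = 2, max_so_far = 16
Position 7 (value 1): max_ending_here = 3, max_so_far = 16

Maximum subarray: [6, 10]
Maximum sum: 16

The maximum subarray is [6, 10] with sum 16. This subarray runs from index 0 to index 1.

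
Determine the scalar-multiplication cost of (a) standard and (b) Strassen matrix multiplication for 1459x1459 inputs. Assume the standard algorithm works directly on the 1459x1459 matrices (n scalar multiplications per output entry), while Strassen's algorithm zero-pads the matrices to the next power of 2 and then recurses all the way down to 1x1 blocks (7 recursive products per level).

Matrix multiplication for 1459x1459 matrices:

Strassen's algorithm requires power-of-2 dimensions. Pad 1459x1459 to 2048x2048 (next power of 2).

Standard algorithm: 1459^3 = 3105745579 multiplications
Strassen's algorithm: 7^(log2(2048)) = 7^11 = 1977326743 multiplications
Savings: 3105745579 - 1977326743 = 1128418836 multiplications

Standard: 3105745579 multiplications (1459^3). Strassen: 1977326743 multiplications (7^11, after padding to 2048x2048). Strassen reduces 8 recursive multiplications to 7 at each level.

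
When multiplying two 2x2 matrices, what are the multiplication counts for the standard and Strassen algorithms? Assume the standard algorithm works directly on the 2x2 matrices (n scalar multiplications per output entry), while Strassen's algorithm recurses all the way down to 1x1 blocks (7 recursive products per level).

Matrix multiplication for 2x2 matrices:

Standard algorithm: 2^3 = 8 multiplications
Strassen's algorithm: 7^(log2(2)) = 7^1 = 7 multiplications
Savings: 8 - 7 = 1 multiplications

Standard: 8 multiplications (2^3). Strassen: 7 multiplications (7^1). Strassen reduces 8 recursive multiplications to 7 at each level.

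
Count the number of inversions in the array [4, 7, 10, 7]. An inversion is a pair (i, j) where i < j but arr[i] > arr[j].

Finding inversions in [4, 7, 10, 7]:

(2, 3): arr[2]=10 > arr[3]=7

Total inversions: 1

The array has 1 inversion(s): (2,3). Each pair (i,j) satisfies i < j and arr[i] > arr[j].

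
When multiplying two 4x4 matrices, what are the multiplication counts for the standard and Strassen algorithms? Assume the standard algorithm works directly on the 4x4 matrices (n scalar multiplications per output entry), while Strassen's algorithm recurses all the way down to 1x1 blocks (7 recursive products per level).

Matrix multiplication for 4x4 matrices:

Standard algorithm: 4^3 = 64 multiplications
Strassen's algorithm: 7^(log2(4)) = 7^2 = 49 multiplications
Savings: 64 - 49 = 15 multiplications

Standard: 64 multiplications (4^3). Strassen: 49 multiplications (7^2). Strassen reduces 8 recursive multiplications to 7 at each level.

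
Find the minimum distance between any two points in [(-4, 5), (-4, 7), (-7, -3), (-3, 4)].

Computing all pairwise distances among 4 points:

d((-4, 5), (-4, 7)) = 2.0
d((-4, 5), (-7, -3)) = 8.544
d((-4, 5), (-3, 4)) = 1.4142 <-- minimum
d((-4, 7), (-7, -3)) = 10.4403
d((-4, 7), (-3, 4)) = 3.1623
d((-7, -3), (-3, 4)) = 8.0623

Closest pair: (-4, 5) and (-3, 4) with distance 1.4142

The closest pair is (-4, 5) and (-3, 4) with Euclidean distance 1.4142. For 4 points, brute-force pairwise comparison is shown above. For large n, the divide-and-conquer algorithm (sort by x, recurse on halves, check the dividing strip) achieves O(n log n).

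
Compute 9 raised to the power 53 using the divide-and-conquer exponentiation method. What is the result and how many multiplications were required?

Computing 9^53 by squaring (build up from 9^1; each line after the first costs one multiplication):

9^1 = 9
9^2 = (9^1)^2 = 9^2 = 81
9^3 = 9 * 9^2 = 9 * 81 = 729
9^6 = (9^3)^2 = 729^2 = 531441
9^12 = (9^6)^2 = 531441^2 = 282429536481
9^13 = 9 * 9^12 = 9 * 282429536481 = 2541865828329
9^26 = (9^13)^2 = 2541865828329^2 = 6461081889226673298932241
9^52 = (9^26)^2 = 6461081889226673298932241^2 = 41745579179292917813953351511015323088870709282081
9^53 = 9 * 9^52 = 9 * 41745579179292917813953351511015323088870709282081 = 375710212613636260325580163599137907799836383538729

Result: 375710212613636260325580163599137907799836383538729
Multiplications needed: 8 (8 lines after 9^1)

9^53 = 375710212613636260325580163599137907799836383538729. Using exponentiation by squaring, this requires 8 multiplications. The key idea: if the exponent is even, square the half-power; if odd, multiply by the base once.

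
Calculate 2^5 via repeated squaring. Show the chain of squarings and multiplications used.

Computing 2^5 by squaring (build up from 2^1; each line after the first costs one multiplication):

2^1 = 2
2^2 = (2^1)^2 = 2^2 = 4
2^4 = (2^2)^2 = 4^2 = 16
2^5 = 2 * 2^4 = 2 * 16 = 32

Result: 32
Multiplications needed: 3 (3 lines after 2^1)

2^5 = 32. Using exponentiation by squaring, this requires 3 multiplications. The key idea: if the exponent is even, square the half-power; if odd, multiply by the base once.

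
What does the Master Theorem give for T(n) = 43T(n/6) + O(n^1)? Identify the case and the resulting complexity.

Master Theorem for T(n) = 43T(n/6) + O(n^1):

a = 43, b = 6, c = 1
log_b(a) = log_6(43) = 2.0992

Case 1: c = 1 < log_6(43) = 2.0992
T(n) = O(n^(log_6 43))

For T(n) = 43T(n/6) + O(n^1): log_6(43) = 2.0992. This is Case 1 of the Master Theorem (c < log_b(a), work dominated by leaves), giving O(n^(log_6 43)).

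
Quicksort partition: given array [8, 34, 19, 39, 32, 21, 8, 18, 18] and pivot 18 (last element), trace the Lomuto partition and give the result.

Lomuto partition with pivot = 18:

Initial array: [8, 34, 19, 39, 32, 21, 8, 18, 18]

arr[0]=8 <= 18: swap with position 0, array becomes [8, 34, 19, 39, 32, 21, 8, 18, 18]
arr[1]=34 > 18: no swap
arr[2]=19 > 18: no swap
arr[3]=39 > 18: no swap
arr[4]=32 > 18: no swap
arr[5]=21 > 18: no swap
arr[6]=8 <= 18: swap with position 1, array becomes [8, 8, 19, 39, 32, 21, 34, 18, 18]
arr[7]=18 <= 18: swap with position 2, array becomes [8, 8, 18, 39, 32, 21, 34, 19, 18]

Place pivot at position 3: [8, 8, 18, 18, 32, 21, 34, 19, 39]
Pivot position: 3

After partitioning with pivot 18, the array becomes [8, 8, 18, 18, 32, 21, 34, 19, 39]. The pivot is placed at index 3. All elements to the left of the pivot are <= 18, and all elements to the right are > 18.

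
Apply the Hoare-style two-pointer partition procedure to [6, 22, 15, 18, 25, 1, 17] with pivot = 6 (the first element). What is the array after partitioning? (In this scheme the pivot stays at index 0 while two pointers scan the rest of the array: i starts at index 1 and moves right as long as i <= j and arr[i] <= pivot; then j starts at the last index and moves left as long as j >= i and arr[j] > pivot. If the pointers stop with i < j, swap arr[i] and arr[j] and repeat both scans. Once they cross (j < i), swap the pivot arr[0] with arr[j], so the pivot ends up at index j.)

Hoare-style two-pointer partition with pivot = 6:

Initial array: [6, 22, 15, 18, 25, 1, 17]

Pointers start at i = 1, j = 6.
i stops at index 1 (arr[1]=22 > 6), j stops at index 5 (arr[5]=1 <= 6): swap arr[1] and arr[5], array becomes [6, 1, 15, 18, 25, 22, 17]
i ends at 2, j ends at 1: the pointers have crossed (j < i), so scanning stops.

Swap pivot arr[0] with arr[1] to place pivot at position 1: [1, 6, 15, 18, 25, 22, 17]
Pivot position: 1

After partitioning with pivot 6, the array becomes [1, 6, 15, 18, 25, 22, 17]. The pivot is placed at index 1. All elements to the left of the pivot are <= 6, and all elements to the right are > 6.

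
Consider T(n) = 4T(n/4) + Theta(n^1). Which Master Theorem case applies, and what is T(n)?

Master Theorem for T(n) = 4T(n/4) + O(n^1):

a = 4, b = 4, c = 1
log_b(a) = log_4(4) = 1.0000

Case 2: c = 1 = log_4(4) = 1.0000
T(n) = O(n^1 log n) = O(n log n)

For T(n) = 4T(n/4) + O(n^1): log_4(4) = 1.0000. This is Case 2 of the Master Theorem (c = log_b(a), equal work at all levels), giving O(n log n).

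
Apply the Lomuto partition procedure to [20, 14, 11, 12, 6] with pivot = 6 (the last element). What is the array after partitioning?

Lomuto partition with pivot = 6:

Initial array: [20, 14, 11, 12, 6]

arr[0]=20 > 6: no swap
arr[1]=14 > 6: no swap
arr[2]=11 > 6: no swap
arr[3]=12 > 6: no swap

Place pivot at position 0: [6, 14, 11, 12, 20]
Pivot position: 0

After partitioning with pivot 6, the array becomes [6, 14, 11, 12, 20]. The pivot is placed at index 0. All elements to the left of the pivot are <= 6, and all elements to the right are > 6.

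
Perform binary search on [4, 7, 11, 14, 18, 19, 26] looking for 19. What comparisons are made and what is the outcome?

Binary search for 19 in [4, 7, 11, 14, 18, 19, 26]:

lo=0, hi=6, mid=3, arr[mid]=14 -> 14 < 19, search right half
lo=4, hi=6, mid=5, arr[mid]=19 -> Found target at index 5!

Binary search finds 19 at index 5 after 2 comparisons. The search repeatedly halves the search space by comparing with the middle element.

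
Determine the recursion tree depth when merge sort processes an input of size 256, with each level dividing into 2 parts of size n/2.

For divide and conquer with division factor 2:

Problem sizes at each level:
Level 0: 256
Level 1: 128
Level 2: 64
Level 3: 32
Level 4: 16
Level 5: 8
Level 6: 4
Level 7: 2
Level 8: 1

The root is level 0 and the size-1 base case is level 8 (the tree spans levels 0 through 8, i.e. 9 levels counting the root), so the depth is the number of divisions: log_2(256) = 8

The recursion tree depth is log_2(256) = 8. At each level, the problem size is divided by 2, so it takes 8 divisions to reduce to a base case of size 1. The algorithm makes 2 recursive calls at each level.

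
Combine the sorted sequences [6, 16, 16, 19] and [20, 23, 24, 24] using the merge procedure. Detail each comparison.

Merging process:

Compare 6 vs 20: take 6 from left. Merged: [6]
Compare 16 vs 20: take 16 from left. Merged: [6, 16]
Compare 16 vs 20: take 16 from left. Merged: [6, 16, 16]
Compare 19 vs 20: take 19 from left. Merged: [6, 16, 16, 19]
Append remaining from right: [20, 23, 24, 24]. Merged: [6, 16, 16, 19, 20, 23, 24, 24]

Final merged array: [6, 16, 16, 19, 20, 23, 24, 24]
Total comparisons: 4

The merged array is [6, 16, 16, 19, 20, 23, 24, 24], requiring 4 comparisons. The merge step runs in O(n) time where n is the total number of elements.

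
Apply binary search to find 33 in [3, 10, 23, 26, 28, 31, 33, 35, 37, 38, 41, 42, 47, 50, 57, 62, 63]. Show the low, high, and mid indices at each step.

Binary search for 33 in [3, 10, 23, 26, 28, 31, 33, 35, 37, 38, 41, 42, 47, 50, 57, 62, 63]:

lo=0, hi=16, mid=8, arr[mid]=37 -> 37 > 33, search left half
lo=0, hi=7, mid=3, arr[mid]=26 -> 26 < 33, search right half
lo=4, hi=7, mid=5, arr[mid]=31 -> 31 < 33, search right half
lo=6, hi=7, mid=6, arr[mid]=33 -> Found target at index 6!

Binary search finds 33 at index 6 after 4 comparisons. The search repeatedly halves the search space by comparing with the middle element.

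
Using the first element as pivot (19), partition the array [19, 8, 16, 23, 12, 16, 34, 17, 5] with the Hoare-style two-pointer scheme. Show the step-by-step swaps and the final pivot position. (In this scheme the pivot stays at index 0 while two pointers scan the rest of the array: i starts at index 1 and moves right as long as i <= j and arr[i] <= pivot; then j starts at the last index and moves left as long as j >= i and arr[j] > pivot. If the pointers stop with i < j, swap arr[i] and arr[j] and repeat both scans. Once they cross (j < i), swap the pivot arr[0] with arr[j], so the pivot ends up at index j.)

Hoare-style two-pointer partition with pivot = 19:

Initial array: [19, 8, 16, 23, 12, 16, 34, 17, 5]

Pointers start at i = 1, j = 8.
i stops at index 3 (arr[3]=23 > 19), j stops at index 8 (arr[8]=5 <= 19): swap arr[3] and arr[8], array becomes [19, 8, 16, 5, 12, 16, 34, 17, 23]
i stops at index 6 (arr[6]=34 > 19), j stops at index 7 (arr[7]=17 <= 19): swap arr[6] and arr[7], array becomes [19, 8, 16, 5, 12, 16, 17, 34, 23]
i ends at 7, j ends at 6: the pointers have crossed (j < i), so scanning stops.

Swap pivot arr[0] with arr[6] to place pivot at position 6: [17, 8, 16, 5, 12, 16, 19, 34, 23]
Pivot position: 6

After partitioning with pivot 19, the array becomes [17, 8, 16, 5, 12, 16, 19, 34, 23]. The pivot is placed at index 6. All elements to the left of the pivot are <= 19, and all elements to the right are > 19.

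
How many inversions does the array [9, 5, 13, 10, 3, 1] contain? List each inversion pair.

Finding inversions in [9, 5, 13, 10, 3, 1]:

(0, 1): arr[0]=9 > arr[1]=5
(0, 4): arr[0]=9 > arr[4]=3
(0, 5): arr[0]=9 > arr[5]=1
(1, 4): arr[1]=5 > arr[4]=3
(1, 5): arr[1]=5 > arr[5]=1
(2, 3): arr[2]=13 > arr[3]=10
(2, 4): arr[2]=13 > arr[4]=3
(2, 5): arr[2]=13 > arr[5]=1
(3, 4): arr[3]=10 > arr[4]=3
(3, 5): arr[3]=10 > arr[5]=1
(4, 5): arr[4]=3 > arr[5]=1

Total inversions: 11

The array has 11 inversion(s): (0,1), (0,4), (0,5), (1,4), (1,5), (2,3), (2,4), (2,5), (3,4), (3,5), (4,5). Each pair (i,j) satisfies i < j and arr[i] > arr[j].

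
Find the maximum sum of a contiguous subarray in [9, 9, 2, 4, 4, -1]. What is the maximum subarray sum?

Using Kadane's algorithm on [9, 9, 2, 4, 4, -1]:

Scanning through the array:
Position 1 (value 9): max_ending_here = 18, max_so_far = 18
Position 2 (value 2): max_ending_here = 20, max_so_far = 20
Position 3 (value 4): max_ending_here = 24, max_so_far = 24
Position 4 (value 4): max_ending_here = 28, max_so_far = 28
Position 5 (value -1): max_ending_here = 27, max_so_far = 28

Maximum subarray: [9, 9, 2, 4, 4]
Maximum sum: 28

The maximum subarray is [9, 9, 2, 4, 4] with sum 28. This subarray runs from index 0 to index 4.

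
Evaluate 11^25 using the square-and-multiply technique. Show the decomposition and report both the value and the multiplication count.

Computing 11^25 by squaring (build up from 11^1; each line after the first costs one multiplication):

11^1 = 11
11^2 = (11^1)^2 = 11^2 = 121
11^3 = 11 * 11^2 = 11 * 121 = 1331
11^6 = (11^3)^2 = 1331^2 = 1771561
11^12 = (11^6)^2 = 1771561^2 = 3138428376721
11^24 = (11^12)^2 = 3138428376721^2 = 9849732675807611094711841
11^25 = 11 * 11^24 = 11 * 9849732675807611094711841 = 108347059433883722041830251

Result: 108347059433883722041830251
Multiplications needed: 6 (6 lines after 11^1)

11^25 = 108347059433883722041830251. Using exponentiation by squaring, this requires 6 multiplications. The key idea: if the exponent is even, square the half-power; if odd, multiply by the base once.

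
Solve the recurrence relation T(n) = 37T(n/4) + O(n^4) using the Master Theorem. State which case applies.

Master Theorem for T(n) = 37T(n/4) + O(n^4):

a = 37, b = 4, c = 4
log_b(a) = log_4(37) = 2.6047

Case 3: c = 4 > log_4(37) = 2.6047
T(n) = O(n^4) = O(n^4)

For T(n) = 37T(n/4) + O(n^4): log_4(37) = 2.6047. This is Case 3 of the Master Theorem (c > log_b(a), work dominated by root), giving O(n^4).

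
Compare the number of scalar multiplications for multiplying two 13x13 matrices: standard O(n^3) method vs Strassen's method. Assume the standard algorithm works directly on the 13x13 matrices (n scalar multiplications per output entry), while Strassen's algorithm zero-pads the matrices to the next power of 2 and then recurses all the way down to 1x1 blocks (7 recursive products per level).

Matrix multiplication for 13x13 matrices:

Strassen's algorithm requires power-of-2 dimensions. Pad 13x13 to 16x16 (next power of 2).

Standard algorithm: 13^3 = 2197 multiplications
Strassen's algorithm: 7^(log2(16)) = 7^4 = 2401 multiplications
Difference: 2197 - 2401 = -204 (Strassen uses MORE here due to padding overhead — for small or just-over-power-of-2 n, padding can outweigh the per-level savings)

Standard: 2197 multiplications (13^3). Strassen: 2401 multiplications (7^4, after padding to 16x16). Strassen reduces 8 recursive multiplications to 7 at each level.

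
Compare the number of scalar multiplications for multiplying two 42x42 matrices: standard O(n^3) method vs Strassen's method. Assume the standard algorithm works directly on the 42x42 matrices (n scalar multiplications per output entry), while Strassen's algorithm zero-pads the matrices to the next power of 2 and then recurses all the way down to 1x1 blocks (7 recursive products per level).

Matrix multiplication for 42x42 matrices:

Strassen's algorithm requires power-of-2 dimensions. Pad 42x42 to 64x64 (next power of 2).

Standard algorithm: 42^3 = 74088 multiplications
Strassen's algorithm: 7^(log2(64)) = 7^6 = 117649 multiplications
Difference: 74088 - 117649 = -43561 (Strassen uses MORE here due to padding overhead — for small or just-over-power-of-2 n, padding can outweigh the per-level savings)

Standard: 74088 multiplications (42^3). Strassen: 117649 multiplications (7^6, after padding to 64x64). Strassen reduces 8 recursive multiplications to 7 at each level.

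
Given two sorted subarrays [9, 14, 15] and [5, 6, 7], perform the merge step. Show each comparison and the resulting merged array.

Merging process:

Compare 9 vs 5: take 5 from right. Merged: [5]
Compare 9 vs 6: take 6 from right. Merged: [5, 6]
Compare 9 vs 7: take 7 from right. Merged: [5, 6, 7]
Append remaining from left: [9, 14, 15]. Merged: [5, 6, 7, 9, 14, 15]

Final merged array: [5, 6, 7, 9, 14, 15]
Total comparisons: 3

The merged array is [5, 6, 7, 9, 14, 15], requiring 3 comparisons. The merge step runs in O(n) time where n is the total number of elements.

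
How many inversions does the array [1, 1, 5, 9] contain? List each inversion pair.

Finding inversions in [1, 1, 5, 9]:


Total inversions: 0

The array has 0 inversions. It is already sorted.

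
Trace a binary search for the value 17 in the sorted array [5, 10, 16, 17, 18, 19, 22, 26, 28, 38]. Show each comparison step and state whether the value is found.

Binary search for 17 in [5, 10, 16, 17, 18, 19, 22, 26, 28, 38]:

lo=0, hi=9, mid=4, arr[mid]=18 -> 18 > 17, search left half
lo=0, hi=3, mid=1, arr[mid]=10 -> 10 < 17, search right half
lo=2, hi=3, mid=2, arr[mid]=16 -> 16 < 17, search right half
lo=3, hi=3, mid=3, arr[mid]=17 -> Found target at index 3!

Binary search finds 17 at index 3 after 4 comparisons. The search repeatedly halves the search space by comparing with the middle element.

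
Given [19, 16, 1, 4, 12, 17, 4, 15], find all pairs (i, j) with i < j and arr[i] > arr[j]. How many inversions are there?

Finding inversions in [19, 16, 1, 4, 12, 17, 4, 15]:

(0, 1): arr[0]=19 > arr[1]=16
(0, 2): arr[0]=19 > arr[2]=1
(0, 3): arr[0]=19 > arr[3]=4
(0, 4): arr[0]=19 > arr[4]=12
(0, 5): arr[0]=19 > arr[5]=17
(0, 6): arr[0]=19 > arr[6]=4
(0, 7): arr[0]=19 > arr[7]=15
(1, 2): arr[1]=16 > arr[2]=1
(1, 3): arr[1]=16 > arr[3]=4
(1, 4): arr[1]=16 > arr[4]=12
(1, 6): arr[1]=16 > arr[6]=4
(1, 7): arr[1]=16 > arr[7]=15
(4, 6): arr[4]=12 > arr[6]=4
(5, 6): arr[5]=17 > arr[6]=4
(5, 7): arr[5]=17 > arr[7]=15

Total inversions: 15

The array has 15 inversion(s): (0,1), (0,2), (0,3), (0,4), (0,5), (0,6), (0,7), (1,2), (1,3), (1,4), (1,6), (1,7), (4,6), (5,6), (5,7). Each pair (i,j) satisfies i < j and arr[i] > arr[j].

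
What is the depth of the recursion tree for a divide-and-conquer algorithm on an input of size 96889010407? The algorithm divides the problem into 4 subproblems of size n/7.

For divide and conquer with division factor 7:

Problem sizes at each level:
Level 0: 96889010407
Level 1: 13841287201
Level 2: 1977326743
Level 3: 282475249
Level 4: 40353607
Level 5: 5764801
Level 6: 823543
Level 7: 117649
Level 8: 16807
Level 9: 2401
Level 10: 343
Level 11: 49
Level 12: 7
Level 13: 1

The root is level 0 and the size-1 base case is level 13 (the tree spans levels 0 through 13, i.e. 14 levels counting the root), so the depth is the number of divisions: log_7(96889010407) = 13

The recursion tree depth is log_7(96889010407) = 13. At each level, the problem size is divided by 7, so it takes 13 divisions to reduce to a base case of size 1. The algorithm makes 4 recursive calls at each level.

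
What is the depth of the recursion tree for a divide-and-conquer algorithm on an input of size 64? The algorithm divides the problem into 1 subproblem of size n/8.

For divide and conquer with division factor 8:

Problem sizes at each level:
Level 0: 64
Level 1: 8
Level 2: 1

The root is level 0 and the size-1 base case is level 2 (the tree spans levels 0 through 2, i.e. 3 levels counting the root), so the depth is the number of divisions: log_8(64) = 2

The recursion tree depth is log_8(64) = 2. At each level, the problem size is divided by 8, so it takes 2 divisions to reduce to a base case of size 1. The algorithm makes 1 recursive call at each level.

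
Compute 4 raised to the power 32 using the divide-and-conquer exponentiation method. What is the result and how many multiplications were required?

Computing 4^32 by squaring (build up from 4^1; each line after the first costs one multiplication):

4^1 = 4
4^2 = (4^1)^2 = 4^2 = 16
4^4 = (4^2)^2 = 16^2 = 256
4^8 = (4^4)^2 = 256^2 = 65536
4^16 = (4^8)^2 = 65536^2 = 4294967296
4^32 = (4^16)^2 = 4294967296^2 = 18446744073709551616

Result: 18446744073709551616
Multiplications needed: 5 (5 lines after 4^1)

4^32 = 18446744073709551616. Using exponentiation by squaring, this requires 5 multiplications. The key idea: if the exponent is even, square the half-power; if odd, multiply by the base once.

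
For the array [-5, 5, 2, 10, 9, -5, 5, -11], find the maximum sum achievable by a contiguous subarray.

Using Kadane's algorithm on [-5, 5, 2, 10, 9, -5, 5, -11]:

Scanning through the array:
Position 1 (value 5): max_ending_here = 5, max_so_far = 5
Position 2 (value 2): max_ending_here = 7, max_so_far = 7
Position 3 (value 10): max_ending_here = 17, max_so_far = 17
Position 4 (value 9): max_ending_here = 26, max_so_far = 26
Position 5 (value -5): max_ending_here = 21, max_so_far = 26
Position 6 (value 5): max_ending_here = 26, max_so_far = 26
Position 7 (value -11): max_ending_here = 15, max_so_far = 26

Maximum subarray: [5, 2, 10, 9]
Maximum sum: 26

The maximum subarray is [5, 2, 10, 9] with sum 26. This subarray runs from index 1 to index 4.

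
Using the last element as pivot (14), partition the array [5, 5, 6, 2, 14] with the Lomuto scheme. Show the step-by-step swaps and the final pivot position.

Lomuto partition with pivot = 14:

Initial array: [5, 5, 6, 2, 14]

arr[0]=5 <= 14: swap with position 0, array becomes [5, 5, 6, 2, 14]
arr[1]=5 <= 14: swap with position 1, array becomes [5, 5, 6, 2, 14]
arr[2]=6 <= 14: swap with position 2, array becomes [5, 5, 6, 2, 14]
arr[3]=2 <= 14: swap with position 3, array becomes [5, 5, 6, 2, 14]

Place pivot at position 4: [5, 5, 6, 2, 14]
Pivot position: 4

After partitioning with pivot 14, the array becomes [5, 5, 6, 2, 14]. The pivot is placed at index 4. All elements to the left of the pivot are <= 14, and all elements to the right are > 14.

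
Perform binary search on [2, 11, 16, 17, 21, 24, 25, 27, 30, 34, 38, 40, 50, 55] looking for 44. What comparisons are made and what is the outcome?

Binary search for 44 in [2, 11, 16, 17, 21, 24, 25, 27, 30, 34, 38, 40, 50, 55]:

lo=0, hi=13, mid=6, arr[mid]=25 -> 25 < 44, search right half
lo=7, hi=13, mid=10, arr[mid]=38 -> 38 < 44, search right half
lo=11, hi=13, mid=12, arr[mid]=50 -> 50 > 44, search left half
lo=11, hi=11, mid=11, arr[mid]=40 -> 40 < 44, search right half
lo=12 > hi=11, target 44 not found

Binary search determines that 44 is not in the array after 4 comparisons. The search space was exhausted without finding the target.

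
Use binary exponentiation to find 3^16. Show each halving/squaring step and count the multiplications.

Computing 3^16 by squaring (build up from 3^1; each line after the first costs one multiplication):

3^1 = 3
3^2 = (3^1)^2 = 3^2 = 9
3^4 = (3^2)^2 = 9^2 = 81
3^8 = (3^4)^2 = 81^2 = 6561
3^16 = (3^8)^2 = 6561^2 = 43046721

Result: 43046721
Multiplications needed: 4 (4 lines after 3^1)

3^16 = 43046721. Using exponentiation by squaring, this requires 4 multiplications. The key idea: if the exponent is even, square the half-power; if odd, multiply by the base once.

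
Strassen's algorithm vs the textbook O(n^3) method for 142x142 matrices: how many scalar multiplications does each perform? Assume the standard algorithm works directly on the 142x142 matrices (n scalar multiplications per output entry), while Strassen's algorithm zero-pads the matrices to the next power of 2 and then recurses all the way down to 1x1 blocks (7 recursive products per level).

Matrix multiplication for 142x142 matrices:

Strassen's algorithm requires power-of-2 dimensions. Pad 142x142 to 256x256 (next power of 2).

Standard algorithm: 142^3 = 2863288 multiplications
Strassen's algorithm: 7^(log2(256)) = 7^8 = 5764801 multiplications
Difference: 2863288 - 5764801 = -2901513 (Strassen uses MORE here due to padding overhead — for small or just-over-power-of-2 n, padding can outweigh the per-level savings)

Standard: 2863288 multiplications (142^3). Strassen: 5764801 multiplications (7^8, after padding to 256x256). Strassen reduces 8 recursive multiplications to 7 at each level.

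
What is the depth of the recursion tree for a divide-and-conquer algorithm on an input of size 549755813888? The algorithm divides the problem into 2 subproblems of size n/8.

For divide and conquer with division factor 8:

Problem sizes at each level:
Level 0: 549755813888
Level 1: 68719476736
Level 2: 8589934592
Level 3: 1073741824
Level 4: 134217728
Level 5: 16777216
Level 6: 2097152
Level 7: 262144
Level 8: 32768
Level 9: 4096
Level 10: 512
Level 11: 64
Level 12: 8
Level 13: 1

The root is level 0 and the size-1 base case is level 13 (the tree spans levels 0 through 13, i.e. 14 levels counting the root), so the depth is the number of divisions: log_8(549755813888) = 13

The recursion tree depth is log_8(549755813888) = 13. At each level, the problem size is divided by 8, so it takes 13 divisions to reduce to a base case of size 1. The algorithm makes 2 recursive calls at each level.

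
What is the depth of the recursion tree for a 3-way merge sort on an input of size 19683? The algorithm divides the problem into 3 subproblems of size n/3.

For divide and conquer with division factor 3:

Problem sizes at each level:
Level 0: 19683
Level 1: 6561
Level 2: 2187
Level 3: 729
Level 4: 243
Level 5: 81
Level 6: 27
Level 7: 9
Level 8: 3
Level 9: 1

The root is level 0 and the size-1 base case is level 9 (the tree spans levels 0 through 9, i.e. 10 levels counting the root), so the depth is the number of divisions: log_3(19683) = 9

The recursion tree depth is log_3(19683) = 9. At each level, the problem size is divided by 3, so it takes 9 divisions to reduce to a base case of size 1. The algorithm makes 3 recursive calls at each level.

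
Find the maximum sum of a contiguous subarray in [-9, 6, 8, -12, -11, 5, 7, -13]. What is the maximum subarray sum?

Using Kadane's algorithm on [-9, 6, 8, -12, -11, 5, 7, -13]:

Scanning through the array:
Position 1 (value 6): max_ending_here = 6, max_so_far = 6
Position 2 (value 8): max_ending_here = 14, max_so_far = 14
Position 3 (value -12): max_ending_here = 2, max_so_far = 14
Position 4 (value -11): max_ending_here = -9, max_so_far = 14
Position 5 (value 5): max_ending_here = 5, max_so_far = 14
Position 6 (value 7): max_ending_here = 12, max_so_far = 14
Position 7 (value -13): max_ending_here = -1, max_so_far = 14

Maximum subarray: [6, 8]
Maximum sum: 14

The maximum subarray is [6, 8] with sum 14. This subarray runs from index 1 to index 2.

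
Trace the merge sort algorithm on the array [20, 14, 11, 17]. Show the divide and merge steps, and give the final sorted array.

Merge sort trace:

Split: [20, 14, 11, 17] -> [20, 14] and [11, 17]
  Split: [20, 14] -> [20] and [14]
  Merge: [20] + [14] -> [14, 20]
  Split: [11, 17] -> [11] and [17]
  Merge: [11] + [17] -> [11, 17]
Merge: [14, 20] + [11, 17] -> [11, 14, 17, 20]

Final sorted array: [11, 14, 17, 20]

The merge sort proceeds by recursively splitting the array and merging sorted halves.
After all merges, the sorted array is [11, 14, 17, 20].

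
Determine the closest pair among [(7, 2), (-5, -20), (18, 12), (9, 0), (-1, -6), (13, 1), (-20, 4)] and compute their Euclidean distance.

Computing all pairwise distances among 7 points:

d((7, 2), (-5, -20)) = 25.0599
d((7, 2), (18, 12)) = 14.8661
d((7, 2), (9, 0)) = 2.8284 <-- minimum
d((7, 2), (-1, -6)) = 11.3137
d((7, 2), (13, 1)) = 6.0828
d((7, 2), (-20, 4)) = 27.074
d((-5, -20), (18, 12)) = 39.4081
d((-5, -20), (9, 0)) = 24.4131
d((-5, -20), (-1, -6)) = 14.5602
d((-5, -20), (13, 1)) = 27.6586
d((-5, -20), (-20, 4)) = 28.3019
d((18, 12), (9, 0)) = 15.0
d((18, 12), (-1, -6)) = 26.1725
d((18, 12), (13, 1)) = 12.083
d((18, 12), (-20, 4)) = 38.833
d((9, 0), (-1, -6)) = 11.6619
d((9, 0), (13, 1)) = 4.1231
d((9, 0), (-20, 4)) = 29.2746
d((-1, -6), (13, 1)) = 15.6525
d((-1, -6), (-20, 4)) = 21.4709
d((13, 1), (-20, 4)) = 33.1361

Closest pair: (7, 2) and (9, 0) with distance 2.8284

The closest pair is (7, 2) and (9, 0) with Euclidean distance 2.8284. For 7 points, brute-force pairwise comparison is shown above. For large n, the divide-and-conquer algorithm (sort by x, recurse on halves, check the dividing strip) achieves O(n log n).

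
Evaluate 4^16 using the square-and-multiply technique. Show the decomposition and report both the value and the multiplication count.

Computing 4^16 by squaring (build up from 4^1; each line after the first costs one multiplication):

4^1 = 4
4^2 = (4^1)^2 = 4^2 = 16
4^4 = (4^2)^2 = 16^2 = 256
4^8 = (4^4)^2 = 256^2 = 65536
4^16 = (4^8)^2 = 65536^2 = 4294967296

Result: 4294967296
Multiplications needed: 4 (4 lines after 4^1)

4^16 = 4294967296. Using exponentiation by squaring, this requires 4 multiplications. The key idea: if the exponent is even, square the half-power; if odd, multiply by the base once.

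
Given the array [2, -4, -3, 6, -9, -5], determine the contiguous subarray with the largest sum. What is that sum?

Using Kadane's algorithm on [2, -4, -3, 6, -9, -5]:

Scanning through the array:
Position 1 (value -4): max_ending_here = -2, max_so_far = 2
Position 2 (value -3): max_ending_here = -3, max_so_far = 2
Position 3 (value 6): max_ending_here = 6, max_so_far = 6
Position 4 (value -9): max_ending_here = -3, max_so_far = 6
Position 5 (value -5): max_ending_here = -5, max_so_far = 6

Maximum subarray: [6]
Maximum sum: 6

The maximum subarray is [6] with sum 6. This subarray runs from index 3 to index 3.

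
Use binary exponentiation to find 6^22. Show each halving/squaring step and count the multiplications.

Computing 6^22 by squaring (build up from 6^1; each line after the first costs one multiplication):

6^1 = 6
6^2 = (6^1)^2 = 6^2 = 36
6^4 = (6^2)^2 = 36^2 = 1296
6^5 = 6 * 6^4 = 6 * 1296 = 7776
6^10 = (6^5)^2 = 7776^2 = 60466176
6^11 = 6 * 6^10 = 6 * 60466176 = 362797056
6^22 = (6^11)^2 = 362797056^2 = 131621703842267136

Result: 131621703842267136
Multiplications needed: 6 (6 lines after 6^1)

6^22 = 131621703842267136. Using exponentiation by squaring, this requires 6 multiplications. The key idea: if the exponent is even, square the half-power; if odd, multiply by the base once.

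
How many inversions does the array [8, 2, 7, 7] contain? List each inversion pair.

Finding inversions in [8, 2, 7, 7]:

(0, 1): arr[0]=8 > arr[1]=2
(0, 2): arr[0]=8 > arr[2]=7
(0, 3): arr[0]=8 > arr[3]=7

Total inversions: 3

The array has 3 inversion(s): (0,1), (0,2), (0,3). Each pair (i,j) satisfies i < j and arr[i] > arr[j].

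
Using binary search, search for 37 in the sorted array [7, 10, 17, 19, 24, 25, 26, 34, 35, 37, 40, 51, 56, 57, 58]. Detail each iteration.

Binary search for 37 in [7, 10, 17, 19, 24, 25, 26, 34, 35, 37, 40, 51, 56, 57, 58]:

lo=0, hi=14, mid=7, arr[mid]=34 -> 34 < 37, search right half
lo=8, hi=14, mid=11, arr[mid]=51 -> 51 > 37, search left half
lo=8, hi=10, mid=9, arr[mid]=37 -> Found target at index 9!

Binary search finds 37 at index 9 after 3 comparisons. The search repeatedly halves the search space by comparing with the middle element.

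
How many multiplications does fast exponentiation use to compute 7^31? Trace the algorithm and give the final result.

Computing 7^31 by squaring (build up from 7^1; each line after the first costs one multiplication):

7^1 = 7
7^2 = (7^1)^2 = 7^2 = 49
7^3 = 7 * 7^2 = 7 * 49 = 343
7^6 = (7^3)^2 = 343^2 = 117649
7^7 = 7 * 7^6 = 7 * 117649 = 823543
7^14 = (7^7)^2 = 823543^2 = 678223072849
7^15 = 7 * 7^14 = 7 * 678223072849 = 4747561509943
7^30 = (7^15)^2 = 4747561509943^2 = 22539340290692258087863249
7^31 = 7 * 7^30 = 7 * 22539340290692258087863249 = 157775382034845806615042743

Result: 157775382034845806615042743
Multiplications needed: 8 (8 lines after 7^1)

7^31 = 157775382034845806615042743. Using exponentiation by squaring, this requires 8 multiplications. The key idea: if the exponent is even, square the half-power; if odd, multiply by the base once.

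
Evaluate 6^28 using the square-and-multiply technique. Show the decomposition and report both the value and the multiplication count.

Computing 6^28 by squaring (build up from 6^1; each line after the first costs one multiplication):

6^1 = 6
6^2 = (6^1)^2 = 6^2 = 36
6^3 = 6 * 6^2 = 6 * 36 = 216
6^6 = (6^3)^2 = 216^2 = 46656
6^7 = 6 * 6^6 = 6 * 46656 = 279936
6^14 = (6^7)^2 = 279936^2 = 78364164096
6^28 = (6^14)^2 = 78364164096^2 = 6140942214464815497216

Result: 6140942214464815497216
Multiplications needed: 6 (6 lines after 6^1)

6^28 = 6140942214464815497216. Using exponentiation by squaring, this requires 6 multiplications. The key idea: if the exponent is even, square the half-power; if odd, multiply by the base once.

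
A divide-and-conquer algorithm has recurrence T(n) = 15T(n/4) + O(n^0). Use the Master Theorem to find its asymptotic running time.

Master Theorem for T(n) = 15T(n/4) + O(n^0):

a = 15, b = 4, c = 0
log_b(a) = log_4(15) = 1.9534

Case 1: c = 0 < log_4(15) = 1.9534
T(n) = O(n^(log_4 15))

For T(n) = 15T(n/4) + O(n^0): log_4(15) = 1.9534. This is Case 1 of the Master Theorem (c < log_b(a), work dominated by leaves), giving O(n^(log_4 15)).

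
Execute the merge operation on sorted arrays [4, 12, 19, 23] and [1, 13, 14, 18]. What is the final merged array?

Merging process:

Compare 4 vs 1: take 1 from right. Merged: [1]
Compare 4 vs 13: take 4 from left. Merged: [1, 4]
Compare 12 vs 13: take 12 from left. Merged: [1, 4, 12]
Compare 19 vs 13: take 13 from right. Merged: [1, 4, 12, 13]
Compare 19 vs 14: take 14 from right. Merged: [1, 4, 12, 13, 14]
Compare 19 vs 18: take 18 from right. Merged: [1, 4, 12, 13, 14, 18]
Append remaining from left: [19, 23]. Merged: [1, 4, 12, 13, 14, 18, 19, 23]

Final merged array: [1, 4, 12, 13, 14, 18, 19, 23]
Total comparisons: 6

The merged array is [1, 4, 12, 13, 14, 18, 19, 23], requiring 6 comparisons. The merge step runs in O(n) time where n is the total number of elements.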